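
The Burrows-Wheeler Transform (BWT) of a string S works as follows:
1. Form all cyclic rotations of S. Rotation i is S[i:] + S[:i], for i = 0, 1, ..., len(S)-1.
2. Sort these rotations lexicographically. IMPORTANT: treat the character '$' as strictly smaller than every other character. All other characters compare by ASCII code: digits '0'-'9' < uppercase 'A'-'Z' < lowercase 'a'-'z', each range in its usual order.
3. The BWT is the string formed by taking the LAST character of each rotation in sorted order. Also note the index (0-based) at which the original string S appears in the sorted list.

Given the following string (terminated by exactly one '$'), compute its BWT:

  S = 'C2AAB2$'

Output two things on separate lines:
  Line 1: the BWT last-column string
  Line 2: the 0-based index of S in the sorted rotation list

Answer: 2BC2AA$
6

Derivation:
All 7 rotations (rotation i = S[i:]+S[:i]):
  rot[0] = C2AAB2$
  rot[1] = 2AAB2$C
  rot[2] = AAB2$C2
  rot[3] = AB2$C2A
  rot[4] = B2$C2AA
  rot[5] = 2$C2AAB
  rot[6] = $C2AAB2
Sorted (with $ < everything):
  sorted[0] = $C2AAB2  (last char: '2')
  sorted[1] = 2$C2AAB  (last char: 'B')
  sorted[2] = 2AAB2$C  (last char: 'C')
  sorted[3] = AAB2$C2  (last char: '2')
  sorted[4] = AB2$C2A  (last char: 'A')
  sorted[5] = B2$C2AA  (last char: 'A')
  sorted[6] = C2AAB2$  (last char: '$')
Last column: 2BC2AA$
Original string S is at sorted index 6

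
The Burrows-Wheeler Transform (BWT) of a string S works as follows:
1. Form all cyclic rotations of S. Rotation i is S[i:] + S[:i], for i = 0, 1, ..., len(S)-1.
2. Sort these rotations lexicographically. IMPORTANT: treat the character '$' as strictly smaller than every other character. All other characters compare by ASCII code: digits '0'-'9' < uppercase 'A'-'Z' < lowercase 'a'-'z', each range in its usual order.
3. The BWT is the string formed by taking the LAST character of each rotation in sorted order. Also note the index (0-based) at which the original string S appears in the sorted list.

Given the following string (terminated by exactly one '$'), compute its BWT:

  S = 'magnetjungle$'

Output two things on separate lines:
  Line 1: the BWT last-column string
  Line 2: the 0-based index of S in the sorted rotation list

Answer: emlnnatg$guej
8

Derivation:
All 13 rotations (rotation i = S[i:]+S[:i]):
  rot[0] = magnetjungle$
  rot[1] = agnetjungle$m
  rot[2] = gnetjungle$ma
  rot[3] = netjungle$mag
  rot[4] = etjungle$magn
  rot[5] = tjungle$magne
  rot[6] = jungle$magnet
  rot[7] = ungle$magnetj
  rot[8] = ngle$magnetju
  rot[9] = gle$magnetjun
  rot[10] = le$magnetjung
  rot[11] = e$magnetjungl
  rot[12] = $magnetjungle
Sorted (with $ < everything):
  sorted[0] = $magnetjungle  (last char: 'e')
  sorted[1] = agnetjungle$m  (last char: 'm')
  sorted[2] = e$magnetjungl  (last char: 'l')
  sorted[3] = etjungle$magn  (last char: 'n')
  sorted[4] = gle$magnetjun  (last char: 'n')
  sorted[5] = gnetjungle$ma  (last char: 'a')
  sorted[6] = jungle$magnet  (last char: 't')
  sorted[7] = le$magnetjung  (last char: 'g')
  sorted[8] = magnetjungle$  (last char: '$')
  sorted[9] = netjungle$mag  (last char: 'g')
  sorted[10] = ngle$magnetju  (last char: 'u')
  sorted[11] = tjungle$magne  (last char: 'e')
  sorted[12] = ungle$magnetj  (last char: 'j')
Last column: emlnnatg$guej
Original string S is at sorted index 8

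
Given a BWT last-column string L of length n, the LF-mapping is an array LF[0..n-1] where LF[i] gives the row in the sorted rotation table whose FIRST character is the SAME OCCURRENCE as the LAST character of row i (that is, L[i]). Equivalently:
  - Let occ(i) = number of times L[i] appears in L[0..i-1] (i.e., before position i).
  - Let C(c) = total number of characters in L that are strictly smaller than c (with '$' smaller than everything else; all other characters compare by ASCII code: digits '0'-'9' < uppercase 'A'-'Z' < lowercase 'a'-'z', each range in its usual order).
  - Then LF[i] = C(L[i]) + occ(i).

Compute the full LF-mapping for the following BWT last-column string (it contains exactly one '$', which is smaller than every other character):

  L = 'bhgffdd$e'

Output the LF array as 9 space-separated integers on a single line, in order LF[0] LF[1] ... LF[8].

Answer: 1 8 7 5 6 2 3 0 4

Derivation:
Char counts: '$':1, 'b':1, 'd':2, 'e':1, 'f':2, 'g':1, 'h':1
C (first-col start): C('$')=0, C('b')=1, C('d')=2, C('e')=4, C('f')=5, C('g')=7, C('h')=8
L[0]='b': occ=0, LF[0]=C('b')+0=1+0=1
L[1]='h': occ=0, LF[1]=C('h')+0=8+0=8
L[2]='g': occ=0, LF[2]=C('g')+0=7+0=7
L[3]='f': occ=0, LF[3]=C('f')+0=5+0=5
L[4]='f': occ=1, LF[4]=C('f')+1=5+1=6
L[5]='d': occ=0, LF[5]=C('d')+0=2+0=2
L[6]='d': occ=1, LF[6]=C('d')+1=2+1=3
L[7]='$': occ=0, LF[7]=C('$')+0=0+0=0
L[8]='e': occ=0, LF[8]=C('e')+0=4+0=4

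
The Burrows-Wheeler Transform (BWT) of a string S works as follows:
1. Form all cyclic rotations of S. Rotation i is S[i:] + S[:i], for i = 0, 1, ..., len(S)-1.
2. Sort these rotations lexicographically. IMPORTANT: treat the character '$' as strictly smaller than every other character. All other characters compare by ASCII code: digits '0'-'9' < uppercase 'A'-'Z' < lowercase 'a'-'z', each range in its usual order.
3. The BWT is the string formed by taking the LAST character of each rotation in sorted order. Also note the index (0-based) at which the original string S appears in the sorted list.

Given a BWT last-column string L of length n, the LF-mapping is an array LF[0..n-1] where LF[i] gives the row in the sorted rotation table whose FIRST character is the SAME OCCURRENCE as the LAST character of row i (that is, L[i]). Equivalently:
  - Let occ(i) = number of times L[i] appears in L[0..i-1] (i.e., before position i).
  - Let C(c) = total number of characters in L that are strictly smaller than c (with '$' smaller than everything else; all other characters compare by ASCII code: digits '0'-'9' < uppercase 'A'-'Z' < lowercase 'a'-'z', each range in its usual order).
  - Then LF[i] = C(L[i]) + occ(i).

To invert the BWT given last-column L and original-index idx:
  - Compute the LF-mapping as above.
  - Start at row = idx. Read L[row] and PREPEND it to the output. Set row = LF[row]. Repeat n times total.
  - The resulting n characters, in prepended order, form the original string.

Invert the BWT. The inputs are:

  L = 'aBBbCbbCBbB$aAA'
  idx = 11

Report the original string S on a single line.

Answer: bBAbBabBCCBAba$

Derivation:
LF mapping: 9 3 4 11 7 12 13 8 5 14 6 0 10 1 2
Walk LF starting at row 11, prepending L[row]:
  step 1: row=11, L[11]='$', prepend. Next row=LF[11]=0
  step 2: row=0, L[0]='a', prepend. Next row=LF[0]=9
  step 3: row=9, L[9]='b', prepend. Next row=LF[9]=14
  step 4: row=14, L[14]='A', prepend. Next row=LF[14]=2
  step 5: row=2, L[2]='B', prepend. Next row=LF[2]=4
  step 6: row=4, L[4]='C', prepend. Next row=LF[4]=7
  step 7: row=7, L[7]='C', prepend. Next row=LF[7]=8
  step 8: row=8, L[8]='B', prepend. Next row=LF[8]=5
  step 9: row=5, L[5]='b', prepend. Next row=LF[5]=12
  step 10: row=12, L[12]='a', prepend. Next row=LF[12]=10
  step 11: row=10, L[10]='B', prepend. Next row=LF[10]=6
  step 12: row=6, L[6]='b', prepend. Next row=LF[6]=13
  step 13: row=13, L[13]='A', prepend. Next row=LF[13]=1
  step 14: row=1, L[1]='B', prepend. Next row=LF[1]=3
  step 15: row=3, L[3]='b', prepend. Next row=LF[3]=11
Reversed output: bBAbBabBCCBAba$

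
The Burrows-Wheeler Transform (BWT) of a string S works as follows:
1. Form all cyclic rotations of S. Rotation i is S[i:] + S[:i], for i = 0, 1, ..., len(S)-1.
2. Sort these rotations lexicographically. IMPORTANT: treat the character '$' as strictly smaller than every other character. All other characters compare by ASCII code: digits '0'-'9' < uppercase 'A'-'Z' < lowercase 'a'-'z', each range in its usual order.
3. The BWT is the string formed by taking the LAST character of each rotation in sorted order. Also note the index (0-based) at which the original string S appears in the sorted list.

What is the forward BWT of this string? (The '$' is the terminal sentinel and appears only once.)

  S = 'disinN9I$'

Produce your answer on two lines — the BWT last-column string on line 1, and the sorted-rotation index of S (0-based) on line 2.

Answer: IN9n$sdii
4

Derivation:
All 9 rotations (rotation i = S[i:]+S[:i]):
  rot[0] = disinN9I$
  rot[1] = isinN9I$d
  rot[2] = sinN9I$di
  rot[3] = inN9I$dis
  rot[4] = nN9I$disi
  rot[5] = N9I$disin
  rot[6] = 9I$disinN
  rot[7] = I$disinN9
  rot[8] = $disinN9I
Sorted (with $ < everything):
  sorted[0] = $disinN9I  (last char: 'I')
  sorted[1] = 9I$disinN  (last char: 'N')
  sorted[2] = I$disinN9  (last char: '9')
  sorted[3] = N9I$disin  (last char: 'n')
  sorted[4] = disinN9I$  (last char: '$')
  sorted[5] = inN9I$dis  (last char: 's')
  sorted[6] = isinN9I$d  (last char: 'd')
  sorted[7] = nN9I$disi  (last char: 'i')
  sorted[8] = sinN9I$di  (last char: 'i')
Last column: IN9n$sdii
Original string S is at sorted index 4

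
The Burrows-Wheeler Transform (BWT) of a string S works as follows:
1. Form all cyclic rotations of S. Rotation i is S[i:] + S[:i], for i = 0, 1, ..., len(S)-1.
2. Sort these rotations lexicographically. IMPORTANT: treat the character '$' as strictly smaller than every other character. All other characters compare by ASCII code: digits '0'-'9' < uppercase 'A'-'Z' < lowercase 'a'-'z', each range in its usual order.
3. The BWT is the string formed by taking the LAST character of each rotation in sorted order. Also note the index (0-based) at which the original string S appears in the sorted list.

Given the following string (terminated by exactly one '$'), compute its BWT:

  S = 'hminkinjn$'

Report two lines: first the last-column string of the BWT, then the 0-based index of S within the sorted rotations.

All 10 rotations (rotation i = S[i:]+S[:i]):
  rot[0] = hminkinjn$
  rot[1] = minkinjn$h
  rot[2] = inkinjn$hm
  rot[3] = nkinjn$hmi
  rot[4] = kinjn$hmin
  rot[5] = injn$hmink
  rot[6] = njn$hminki
  rot[7] = jn$hminkin
  rot[8] = n$hminkinj
  rot[9] = $hminkinjn
Sorted (with $ < everything):
  sorted[0] = $hminkinjn  (last char: 'n')
  sorted[1] = hminkinjn$  (last char: '$')
  sorted[2] = injn$hmink  (last char: 'k')
  sorted[3] = inkinjn$hm  (last char: 'm')
  sorted[4] = jn$hminkin  (last char: 'n')
  sorted[5] = kinjn$hmin  (last char: 'n')
  sorted[6] = minkinjn$h  (last char: 'h')
  sorted[7] = n$hminkinj  (last char: 'j')
  sorted[8] = njn$hminki  (last char: 'i')
  sorted[9] = nkinjn$hmi  (last char: 'i')
Last column: n$kmnnhjii
Original string S is at sorted index 1

Answer: n$kmnnhjii
1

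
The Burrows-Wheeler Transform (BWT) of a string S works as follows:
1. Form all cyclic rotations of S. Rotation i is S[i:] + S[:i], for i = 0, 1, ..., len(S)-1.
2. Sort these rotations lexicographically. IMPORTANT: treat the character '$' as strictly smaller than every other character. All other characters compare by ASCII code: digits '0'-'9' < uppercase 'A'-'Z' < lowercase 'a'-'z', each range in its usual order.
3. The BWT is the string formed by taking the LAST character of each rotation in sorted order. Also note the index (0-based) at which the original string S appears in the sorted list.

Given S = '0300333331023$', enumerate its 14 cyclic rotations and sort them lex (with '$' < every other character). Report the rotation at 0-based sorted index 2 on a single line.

Answer: 023$0300333331

Derivation:
All 14 rotations (rotation i = S[i:]+S[:i]):
  rot[0] = 0300333331023$
  rot[1] = 300333331023$0
  rot[2] = 00333331023$03
  rot[3] = 0333331023$030
  rot[4] = 333331023$0300
  rot[5] = 33331023$03003
  rot[6] = 3331023$030033
  rot[7] = 331023$0300333
  rot[8] = 31023$03003333
  rot[9] = 1023$030033333
  rot[10] = 023$0300333331
  rot[11] = 23$03003333310
  rot[12] = 3$030033333102
  rot[13] = $0300333331023
Sorted (with $ < everything):
  sorted[0] = $0300333331023
  sorted[1] = 00333331023$03
  sorted[2] = 023$0300333331
  sorted[3] = 0300333331023$
  sorted[4] = 0333331023$030
  sorted[5] = 1023$030033333
  sorted[6] = 23$03003333310
  sorted[7] = 3$030033333102
  sorted[8] = 300333331023$0
  sorted[9] = 31023$03003333
  sorted[10] = 331023$0300333
  sorted[11] = 3331023$030033
  sorted[12] = 33331023$03003
  sorted[13] = 333331023$0300
sorted[2] = 023$0300333331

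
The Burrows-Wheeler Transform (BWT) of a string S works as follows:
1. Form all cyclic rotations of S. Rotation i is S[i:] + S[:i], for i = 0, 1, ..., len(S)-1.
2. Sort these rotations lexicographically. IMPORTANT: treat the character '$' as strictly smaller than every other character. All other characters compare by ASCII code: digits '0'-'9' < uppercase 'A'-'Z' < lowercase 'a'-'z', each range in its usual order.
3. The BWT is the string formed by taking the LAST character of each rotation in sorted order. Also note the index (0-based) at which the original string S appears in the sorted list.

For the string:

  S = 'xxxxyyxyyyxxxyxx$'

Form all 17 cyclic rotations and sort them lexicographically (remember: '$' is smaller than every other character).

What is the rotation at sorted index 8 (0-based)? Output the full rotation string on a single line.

All 17 rotations (rotation i = S[i:]+S[:i]):
  rot[0] = xxxxyyxyyyxxxyxx$
  rot[1] = xxxyyxyyyxxxyxx$x
  rot[2] = xxyyxyyyxxxyxx$xx
  rot[3] = xyyxyyyxxxyxx$xxx
  rot[4] = yyxyyyxxxyxx$xxxx
  rot[5] = yxyyyxxxyxx$xxxxy
  rot[6] = xyyyxxxyxx$xxxxyy
  rot[7] = yyyxxxyxx$xxxxyyx
  rot[8] = yyxxxyxx$xxxxyyxy
  rot[9] = yxxxyxx$xxxxyyxyy
  rot[10] = xxxyxx$xxxxyyxyyy
  rot[11] = xxyxx$xxxxyyxyyyx
  rot[12] = xyxx$xxxxyyxyyyxx
  rot[13] = yxx$xxxxyyxyyyxxx
  rot[14] = xx$xxxxyyxyyyxxxy
  rot[15] = x$xxxxyyxyyyxxxyx
  rot[16] = $xxxxyyxyyyxxxyxx
Sorted (with $ < everything):
  sorted[0] = $xxxxyyxyyyxxxyxx
  sorted[1] = x$xxxxyyxyyyxxxyx
  sorted[2] = xx$xxxxyyxyyyxxxy
  sorted[3] = xxxxyyxyyyxxxyxx$
  sorted[4] = xxxyxx$xxxxyyxyyy
  sorted[5] = xxxyyxyyyxxxyxx$x
  sorted[6] = xxyxx$xxxxyyxyyyx
  sorted[7] = xxyyxyyyxxxyxx$xx
  sorted[8] = xyxx$xxxxyyxyyyxx
  sorted[9] = xyyxyyyxxxyxx$xxx
  sorted[10] = xyyyxxxyxx$xxxxyy
  sorted[11] = yxx$xxxxyyxyyyxxx
  sorted[12] = yxxxyxx$xxxxyyxyy
  sorted[13] = yxyyyxxxyxx$xxxxy
  sorted[14] = yyxxxyxx$xxxxyyxy
  sorted[15] = yyxyyyxxxyxx$xxxx
  sorted[16] = yyyxxxyxx$xxxxyyx
sorted[8] = xyxx$xxxxyyxyyyxx

Answer: xyxx$xxxxyyxyyyxx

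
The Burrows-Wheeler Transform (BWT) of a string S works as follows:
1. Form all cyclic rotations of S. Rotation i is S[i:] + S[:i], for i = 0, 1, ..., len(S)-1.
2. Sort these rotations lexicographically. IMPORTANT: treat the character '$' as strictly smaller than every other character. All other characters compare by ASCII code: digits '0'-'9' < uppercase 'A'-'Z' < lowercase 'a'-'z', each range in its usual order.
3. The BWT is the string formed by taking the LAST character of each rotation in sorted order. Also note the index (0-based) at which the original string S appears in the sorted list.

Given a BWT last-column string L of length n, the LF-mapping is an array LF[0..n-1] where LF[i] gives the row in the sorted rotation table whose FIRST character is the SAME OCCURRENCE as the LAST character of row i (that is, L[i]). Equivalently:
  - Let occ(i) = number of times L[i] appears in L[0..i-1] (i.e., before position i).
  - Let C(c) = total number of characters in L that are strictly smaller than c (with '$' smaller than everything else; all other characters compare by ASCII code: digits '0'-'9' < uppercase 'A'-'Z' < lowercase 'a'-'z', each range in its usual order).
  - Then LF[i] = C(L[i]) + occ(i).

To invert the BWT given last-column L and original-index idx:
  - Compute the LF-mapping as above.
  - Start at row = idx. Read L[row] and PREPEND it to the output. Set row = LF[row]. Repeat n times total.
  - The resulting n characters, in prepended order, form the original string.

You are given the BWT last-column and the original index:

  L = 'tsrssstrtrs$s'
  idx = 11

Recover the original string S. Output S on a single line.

LF mapping: 10 4 1 5 6 7 11 2 12 3 8 0 9
Walk LF starting at row 11, prepending L[row]:
  step 1: row=11, L[11]='$', prepend. Next row=LF[11]=0
  step 2: row=0, L[0]='t', prepend. Next row=LF[0]=10
  step 3: row=10, L[10]='s', prepend. Next row=LF[10]=8
  step 4: row=8, L[8]='t', prepend. Next row=LF[8]=12
  step 5: row=12, L[12]='s', prepend. Next row=LF[12]=9
  step 6: row=9, L[9]='r', prepend. Next row=LF[9]=3
  step 7: row=3, L[3]='s', prepend. Next row=LF[3]=5
  step 8: row=5, L[5]='s', prepend. Next row=LF[5]=7
  step 9: row=7, L[7]='r', prepend. Next row=LF[7]=2
  step 10: row=2, L[2]='r', prepend. Next row=LF[2]=1
  step 11: row=1, L[1]='s', prepend. Next row=LF[1]=4
  step 12: row=4, L[4]='s', prepend. Next row=LF[4]=6
  step 13: row=6, L[6]='t', prepend. Next row=LF[6]=11
Reversed output: tssrrssrstst$

Answer: tssrrssrstst$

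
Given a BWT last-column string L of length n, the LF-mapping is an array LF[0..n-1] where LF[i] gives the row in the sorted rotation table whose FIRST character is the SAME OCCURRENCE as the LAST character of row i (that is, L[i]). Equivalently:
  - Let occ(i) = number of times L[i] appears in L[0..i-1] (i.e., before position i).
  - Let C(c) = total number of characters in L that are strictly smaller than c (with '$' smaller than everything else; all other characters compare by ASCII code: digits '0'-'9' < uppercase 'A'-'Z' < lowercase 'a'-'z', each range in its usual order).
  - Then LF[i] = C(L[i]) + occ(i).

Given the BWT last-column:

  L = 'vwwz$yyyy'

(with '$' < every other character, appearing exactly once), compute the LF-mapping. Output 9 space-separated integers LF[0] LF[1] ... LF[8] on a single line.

Answer: 1 2 3 8 0 4 5 6 7

Derivation:
Char counts: '$':1, 'v':1, 'w':2, 'y':4, 'z':1
C (first-col start): C('$')=0, C('v')=1, C('w')=2, C('y')=4, C('z')=8
L[0]='v': occ=0, LF[0]=C('v')+0=1+0=1
L[1]='w': occ=0, LF[1]=C('w')+0=2+0=2
L[2]='w': occ=1, LF[2]=C('w')+1=2+1=3
L[3]='z': occ=0, LF[3]=C('z')+0=8+0=8
L[4]='$': occ=0, LF[4]=C('$')+0=0+0=0
L[5]='y': occ=0, LF[5]=C('y')+0=4+0=4
L[6]='y': occ=1, LF[6]=C('y')+1=4+1=5
L[7]='y': occ=2, LF[7]=C('y')+2=4+2=6
L[8]='y': occ=3, LF[8]=C('y')+3=4+3=7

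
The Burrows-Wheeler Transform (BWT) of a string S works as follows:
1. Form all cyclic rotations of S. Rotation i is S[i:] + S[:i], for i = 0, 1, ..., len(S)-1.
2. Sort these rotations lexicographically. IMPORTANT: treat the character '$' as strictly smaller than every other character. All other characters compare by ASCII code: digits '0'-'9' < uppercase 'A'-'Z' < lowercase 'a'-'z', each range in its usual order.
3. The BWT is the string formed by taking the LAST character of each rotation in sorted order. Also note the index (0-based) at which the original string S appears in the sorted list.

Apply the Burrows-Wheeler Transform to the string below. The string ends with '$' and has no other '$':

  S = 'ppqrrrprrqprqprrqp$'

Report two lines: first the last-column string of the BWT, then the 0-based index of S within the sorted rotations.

Answer: pq$pqqrrrrprrrprppq
2

Derivation:
All 19 rotations (rotation i = S[i:]+S[:i]):
  rot[0] = ppqrrrprrqprqprrqp$
  rot[1] = pqrrrprrqprqprrqp$p
  rot[2] = qrrrprrqprqprrqp$pp
  rot[3] = rrrprrqprqprrqp$ppq
  rot[4] = rrprrqprqprrqp$ppqr
  rot[5] = rprrqprqprrqp$ppqrr
  rot[6] = prrqprqprrqp$ppqrrr
  rot[7] = rrqprqprrqp$ppqrrrp
  rot[8] = rqprqprrqp$ppqrrrpr
  rot[9] = qprqprrqp$ppqrrrprr
  rot[10] = prqprrqp$ppqrrrprrq
  rot[11] = rqprrqp$ppqrrrprrqp
  rot[12] = qprrqp$ppqrrrprrqpr
  rot[13] = prrqp$ppqrrrprrqprq
  rot[14] = rrqp$ppqrrrprrqprqp
  rot[15] = rqp$ppqrrrprrqprqpr
  rot[16] = qp$ppqrrrprrqprqprr
  rot[17] = p$ppqrrrprrqprqprrq
  rot[18] = $ppqrrrprrqprqprrqp
Sorted (with $ < everything):
  sorted[0] = $ppqrrrprrqprqprrqp  (last char: 'p')
  sorted[1] = p$ppqrrrprrqprqprrq  (last char: 'q')
  sorted[2] = ppqrrrprrqprqprrqp$  (last char: '$')
  sorted[3] = pqrrrprrqprqprrqp$p  (last char: 'p')
  sorted[4] = prqprrqp$ppqrrrprrq  (last char: 'q')
  sorted[5] = prrqp$ppqrrrprrqprq  (last char: 'q')
  sorted[6] = prrqprqprrqp$ppqrrr  (last char: 'r')
  sorted[7] = qp$ppqrrrprrqprqprr  (last char: 'r')
  sorted[8] = qprqprrqp$ppqrrrprr  (last char: 'r')
  sorted[9] = qprrqp$ppqrrrprrqpr  (last char: 'r')
  sorted[10] = qrrrprrqprqprrqp$pp  (last char: 'p')
  sorted[11] = rprrqprqprrqp$ppqrr  (last char: 'r')
  sorted[12] = rqp$ppqrrrprrqprqpr  (last char: 'r')
  sorted[13] = rqprqprrqp$ppqrrrpr  (last char: 'r')
  sorted[14] = rqprrqp$ppqrrrprrqp  (last char: 'p')
  sorted[15] = rrprrqprqprrqp$ppqr  (last char: 'r')
  sorted[16] = rrqp$ppqrrrprrqprqp  (last char: 'p')
  sorted[17] = rrqprqprrqp$ppqrrrp  (last char: 'p')
  sorted[18] = rrrprrqprqprrqp$ppq  (last char: 'q')
Last column: pq$pqqrrrrprrrprppq
Original string S is at sorted index 2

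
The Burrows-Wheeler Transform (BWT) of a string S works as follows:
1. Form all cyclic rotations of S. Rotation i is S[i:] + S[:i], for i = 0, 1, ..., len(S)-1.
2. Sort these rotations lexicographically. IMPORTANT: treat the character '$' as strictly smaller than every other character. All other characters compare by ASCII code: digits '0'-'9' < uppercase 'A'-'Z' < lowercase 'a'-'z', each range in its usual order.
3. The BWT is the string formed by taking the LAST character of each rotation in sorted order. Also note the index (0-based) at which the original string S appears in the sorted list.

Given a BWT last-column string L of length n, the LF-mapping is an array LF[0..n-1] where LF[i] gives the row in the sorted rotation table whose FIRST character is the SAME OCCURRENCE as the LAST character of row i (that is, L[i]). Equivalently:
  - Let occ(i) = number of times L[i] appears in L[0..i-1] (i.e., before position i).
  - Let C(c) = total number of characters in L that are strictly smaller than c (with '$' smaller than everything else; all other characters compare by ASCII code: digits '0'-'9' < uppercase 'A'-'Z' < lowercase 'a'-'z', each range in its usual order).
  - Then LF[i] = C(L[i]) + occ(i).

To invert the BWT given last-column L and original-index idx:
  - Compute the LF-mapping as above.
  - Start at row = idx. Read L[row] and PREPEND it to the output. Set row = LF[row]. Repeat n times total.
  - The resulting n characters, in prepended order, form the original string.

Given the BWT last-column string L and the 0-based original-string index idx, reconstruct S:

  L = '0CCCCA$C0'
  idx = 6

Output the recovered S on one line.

Answer: CAC0CCC0$

Derivation:
LF mapping: 1 4 5 6 7 3 0 8 2
Walk LF starting at row 6, prepending L[row]:
  step 1: row=6, L[6]='$', prepend. Next row=LF[6]=0
  step 2: row=0, L[0]='0', prepend. Next row=LF[0]=1
  step 3: row=1, L[1]='C', prepend. Next row=LF[1]=4
  step 4: row=4, L[4]='C', prepend. Next row=LF[4]=7
  step 5: row=7, L[7]='C', prepend. Next row=LF[7]=8
  step 6: row=8, L[8]='0', prepend. Next row=LF[8]=2
  step 7: row=2, L[2]='C', prepend. Next row=LF[2]=5
  step 8: row=5, L[5]='A', prepend. Next row=LF[5]=3
  step 9: row=3, L[3]='C', prepend. Next row=LF[3]=6
Reversed output: CAC0CCC0$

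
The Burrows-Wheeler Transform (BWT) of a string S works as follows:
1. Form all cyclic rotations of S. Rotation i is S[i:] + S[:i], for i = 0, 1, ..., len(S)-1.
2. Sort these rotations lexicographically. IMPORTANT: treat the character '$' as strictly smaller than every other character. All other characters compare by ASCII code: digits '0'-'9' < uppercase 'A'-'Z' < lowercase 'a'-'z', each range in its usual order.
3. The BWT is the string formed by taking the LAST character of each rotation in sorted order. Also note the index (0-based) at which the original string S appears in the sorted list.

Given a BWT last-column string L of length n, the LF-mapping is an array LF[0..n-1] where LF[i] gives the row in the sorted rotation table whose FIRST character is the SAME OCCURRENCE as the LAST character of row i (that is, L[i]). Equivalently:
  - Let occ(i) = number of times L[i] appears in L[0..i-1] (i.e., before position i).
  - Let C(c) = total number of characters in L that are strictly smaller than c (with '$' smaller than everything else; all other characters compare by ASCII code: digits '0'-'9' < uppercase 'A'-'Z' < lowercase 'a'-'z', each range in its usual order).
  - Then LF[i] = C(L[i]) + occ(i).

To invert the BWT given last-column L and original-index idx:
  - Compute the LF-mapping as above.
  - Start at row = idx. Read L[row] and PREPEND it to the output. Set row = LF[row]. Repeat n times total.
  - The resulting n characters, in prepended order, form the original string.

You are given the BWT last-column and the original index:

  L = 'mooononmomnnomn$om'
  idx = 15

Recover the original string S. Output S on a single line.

Answer: onnomooomnnmomnom$

Derivation:
LF mapping: 1 11 12 13 6 14 7 2 15 3 8 9 16 4 10 0 17 5
Walk LF starting at row 15, prepending L[row]:
  step 1: row=15, L[15]='$', prepend. Next row=LF[15]=0
  step 2: row=0, L[0]='m', prepend. Next row=LF[0]=1
  step 3: row=1, L[1]='o', prepend. Next row=LF[1]=11
  step 4: row=11, L[11]='n', prepend. Next row=LF[11]=9
  step 5: row=9, L[9]='m', prepend. Next row=LF[9]=3
  step 6: row=3, L[3]='o', prepend. Next row=LF[3]=13
  step 7: row=13, L[13]='m', prepend. Next row=LF[13]=4
  step 8: row=4, L[4]='n', prepend. Next row=LF[4]=6
  step 9: row=6, L[6]='n', prepend. Next row=LF[6]=7
  step 10: row=7, L[7]='m', prepend. Next row=LF[7]=2
  step 11: row=2, L[2]='o', prepend. Next row=LF[2]=12
  step 12: row=12, L[12]='o', prepend. Next row=LF[12]=16
  step 13: row=16, L[16]='o', prepend. Next row=LF[16]=17
  step 14: row=17, L[17]='m', prepend. Next row=LF[17]=5
  step 15: row=5, L[5]='o', prepend. Next row=LF[5]=14
  step 16: row=14, L[14]='n', prepend. Next row=LF[14]=10
  step 17: row=10, L[10]='n', prepend. Next row=LF[10]=8
  step 18: row=8, L[8]='o', prepend. Next row=LF[8]=15
Reversed output: onnomooomnnmomnom$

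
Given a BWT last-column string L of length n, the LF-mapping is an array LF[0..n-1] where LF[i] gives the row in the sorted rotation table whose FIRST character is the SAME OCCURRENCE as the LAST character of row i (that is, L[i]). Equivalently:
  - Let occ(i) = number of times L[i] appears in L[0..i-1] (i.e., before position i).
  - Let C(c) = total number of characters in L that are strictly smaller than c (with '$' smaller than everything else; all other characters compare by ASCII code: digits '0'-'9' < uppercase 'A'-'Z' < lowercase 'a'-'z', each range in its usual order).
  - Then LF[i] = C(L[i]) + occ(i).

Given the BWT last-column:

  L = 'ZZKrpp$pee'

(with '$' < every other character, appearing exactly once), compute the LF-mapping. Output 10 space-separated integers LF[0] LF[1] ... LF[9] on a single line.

Answer: 2 3 1 9 6 7 0 8 4 5

Derivation:
Char counts: '$':1, 'K':1, 'Z':2, 'e':2, 'p':3, 'r':1
C (first-col start): C('$')=0, C('K')=1, C('Z')=2, C('e')=4, C('p')=6, C('r')=9
L[0]='Z': occ=0, LF[0]=C('Z')+0=2+0=2
L[1]='Z': occ=1, LF[1]=C('Z')+1=2+1=3
L[2]='K': occ=0, LF[2]=C('K')+0=1+0=1
L[3]='r': occ=0, LF[3]=C('r')+0=9+0=9
L[4]='p': occ=0, LF[4]=C('p')+0=6+0=6
L[5]='p': occ=1, LF[5]=C('p')+1=6+1=7
L[6]='$': occ=0, LF[6]=C('$')+0=0+0=0
L[7]='p': occ=2, LF[7]=C('p')+2=6+2=8
L[8]='e': occ=0, LF[8]=C('e')+0=4+0=4
L[9]='e': occ=1, LF[9]=C('e')+1=4+1=5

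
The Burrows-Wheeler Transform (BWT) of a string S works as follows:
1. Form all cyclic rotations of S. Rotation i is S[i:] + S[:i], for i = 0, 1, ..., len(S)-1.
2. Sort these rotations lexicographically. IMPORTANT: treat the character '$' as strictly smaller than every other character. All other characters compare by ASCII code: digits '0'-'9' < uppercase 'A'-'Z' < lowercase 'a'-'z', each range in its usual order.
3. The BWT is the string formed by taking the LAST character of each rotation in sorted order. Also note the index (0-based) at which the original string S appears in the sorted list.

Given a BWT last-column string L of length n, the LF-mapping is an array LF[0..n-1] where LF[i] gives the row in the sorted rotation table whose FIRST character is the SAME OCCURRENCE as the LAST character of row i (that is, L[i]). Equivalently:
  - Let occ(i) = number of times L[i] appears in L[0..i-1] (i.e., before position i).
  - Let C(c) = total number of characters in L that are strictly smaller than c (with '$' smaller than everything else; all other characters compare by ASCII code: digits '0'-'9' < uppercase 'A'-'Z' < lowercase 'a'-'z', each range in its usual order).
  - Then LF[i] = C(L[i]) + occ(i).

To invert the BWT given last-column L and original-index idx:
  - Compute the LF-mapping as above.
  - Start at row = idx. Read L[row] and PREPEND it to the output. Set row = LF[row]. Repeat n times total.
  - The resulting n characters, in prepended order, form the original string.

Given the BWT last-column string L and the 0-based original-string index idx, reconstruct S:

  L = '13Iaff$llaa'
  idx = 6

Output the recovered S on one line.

Answer: alfalfaI31$

Derivation:
LF mapping: 1 2 3 4 7 8 0 9 10 5 6
Walk LF starting at row 6, prepending L[row]:
  step 1: row=6, L[6]='$', prepend. Next row=LF[6]=0
  step 2: row=0, L[0]='1', prepend. Next row=LF[0]=1
  step 3: row=1, L[1]='3', prepend. Next row=LF[1]=2
  step 4: row=2, L[2]='I', prepend. Next row=LF[2]=3
  step 5: row=3, L[3]='a', prepend. Next row=LF[3]=4
  step 6: row=4, L[4]='f', prepend. Next row=LF[4]=7
  step 7: row=7, L[7]='l', prepend. Next row=LF[7]=9
  step 8: row=9, L[9]='a', prepend. Next row=LF[9]=5
  step 9: row=5, L[5]='f', prepend. Next row=LF[5]=8
  step 10: row=8, L[8]='l', prepend. Next row=LF[8]=10
  step 11: row=10, L[10]='a', prepend. Next row=LF[10]=6
Reversed output: alfalfaI31$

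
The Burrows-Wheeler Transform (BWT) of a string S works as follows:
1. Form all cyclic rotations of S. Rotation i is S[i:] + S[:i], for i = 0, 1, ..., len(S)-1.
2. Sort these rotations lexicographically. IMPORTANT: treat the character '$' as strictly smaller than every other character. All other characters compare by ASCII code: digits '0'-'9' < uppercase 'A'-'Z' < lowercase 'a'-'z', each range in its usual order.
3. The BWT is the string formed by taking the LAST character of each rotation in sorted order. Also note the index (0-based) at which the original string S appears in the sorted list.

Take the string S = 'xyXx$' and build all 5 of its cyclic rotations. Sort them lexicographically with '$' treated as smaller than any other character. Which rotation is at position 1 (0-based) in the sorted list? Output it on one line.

All 5 rotations (rotation i = S[i:]+S[:i]):
  rot[0] = xyXx$
  rot[1] = yXx$x
  rot[2] = Xx$xy
  rot[3] = x$xyX
  rot[4] = $xyXx
Sorted (with $ < everything):
  sorted[0] = $xyXx
  sorted[1] = Xx$xy
  sorted[2] = x$xyX
  sorted[3] = xyXx$
  sorted[4] = yXx$x
sorted[1] = Xx$xy

Answer: Xx$xy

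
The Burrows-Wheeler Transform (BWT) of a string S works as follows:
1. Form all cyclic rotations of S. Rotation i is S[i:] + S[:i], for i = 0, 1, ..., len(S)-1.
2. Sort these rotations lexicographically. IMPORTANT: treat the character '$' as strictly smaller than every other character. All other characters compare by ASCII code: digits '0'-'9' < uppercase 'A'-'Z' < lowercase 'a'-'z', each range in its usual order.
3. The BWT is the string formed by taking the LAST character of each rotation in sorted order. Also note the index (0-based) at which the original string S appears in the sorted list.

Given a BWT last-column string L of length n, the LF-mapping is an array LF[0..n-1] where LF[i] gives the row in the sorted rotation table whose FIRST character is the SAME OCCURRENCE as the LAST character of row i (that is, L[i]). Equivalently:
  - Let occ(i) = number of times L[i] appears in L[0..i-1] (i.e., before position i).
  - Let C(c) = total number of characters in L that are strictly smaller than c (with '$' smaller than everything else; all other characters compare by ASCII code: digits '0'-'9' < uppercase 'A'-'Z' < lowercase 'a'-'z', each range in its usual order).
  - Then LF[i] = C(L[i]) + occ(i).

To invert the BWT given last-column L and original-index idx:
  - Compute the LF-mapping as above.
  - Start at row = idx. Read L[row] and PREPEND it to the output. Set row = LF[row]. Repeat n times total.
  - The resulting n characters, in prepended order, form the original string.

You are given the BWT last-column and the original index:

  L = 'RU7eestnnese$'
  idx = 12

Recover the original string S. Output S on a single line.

Answer: tennesseeU7R$

Derivation:
LF mapping: 2 3 1 4 5 10 12 8 9 6 11 7 0
Walk LF starting at row 12, prepending L[row]:
  step 1: row=12, L[12]='$', prepend. Next row=LF[12]=0
  step 2: row=0, L[0]='R', prepend. Next row=LF[0]=2
  step 3: row=2, L[2]='7', prepend. Next row=LF[2]=1
  step 4: row=1, L[1]='U', prepend. Next row=LF[1]=3
  step 5: row=3, L[3]='e', prepend. Next row=LF[3]=4
  step 6: row=4, L[4]='e', prepend. Next row=LF[4]=5
  step 7: row=5, L[5]='s', prepend. Next row=LF[5]=10
  step 8: row=10, L[10]='s', prepend. Next row=LF[10]=11
  step 9: row=11, L[11]='e', prepend. Next row=LF[11]=7
  step 10: row=7, L[7]='n', prepend. Next row=LF[7]=8
  step 11: row=8, L[8]='n', prepend. Next row=LF[8]=9
  step 12: row=9, L[9]='e', prepend. Next row=LF[9]=6
  step 13: row=6, L[6]='t', prepend. Next row=LF[6]=12
Reversed output: tennesseeU7R$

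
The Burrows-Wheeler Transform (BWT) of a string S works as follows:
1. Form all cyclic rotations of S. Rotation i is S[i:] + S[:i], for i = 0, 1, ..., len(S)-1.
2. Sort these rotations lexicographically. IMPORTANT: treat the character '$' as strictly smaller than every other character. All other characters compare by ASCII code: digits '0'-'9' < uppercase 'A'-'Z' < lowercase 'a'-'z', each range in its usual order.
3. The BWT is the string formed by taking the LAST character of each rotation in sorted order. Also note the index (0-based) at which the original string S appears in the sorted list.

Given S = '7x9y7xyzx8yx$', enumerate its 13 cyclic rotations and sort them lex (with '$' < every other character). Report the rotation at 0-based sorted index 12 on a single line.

Answer: zx8yx$7x9y7xy

Derivation:
All 13 rotations (rotation i = S[i:]+S[:i]):
  rot[0] = 7x9y7xyzx8yx$
  rot[1] = x9y7xyzx8yx$7
  rot[2] = 9y7xyzx8yx$7x
  rot[3] = y7xyzx8yx$7x9
  rot[4] = 7xyzx8yx$7x9y
  rot[5] = xyzx8yx$7x9y7
  rot[6] = yzx8yx$7x9y7x
  rot[7] = zx8yx$7x9y7xy
  rot[8] = x8yx$7x9y7xyz
  rot[9] = 8yx$7x9y7xyzx
  rot[10] = yx$7x9y7xyzx8
  rot[11] = x$7x9y7xyzx8y
  rot[12] = $7x9y7xyzx8yx
Sorted (with $ < everything):
  sorted[0] = $7x9y7xyzx8yx
  sorted[1] = 7x9y7xyzx8yx$
  sorted[2] = 7xyzx8yx$7x9y
  sorted[3] = 8yx$7x9y7xyzx
  sorted[4] = 9y7xyzx8yx$7x
  sorted[5] = x$7x9y7xyzx8y
  sorted[6] = x8yx$7x9y7xyz
  sorted[7] = x9y7xyzx8yx$7
  sorted[8] = xyzx8yx$7x9y7
  sorted[9] = y7xyzx8yx$7x9
  sorted[10] = yx$7x9y7xyzx8
  sorted[11] = yzx8yx$7x9y7x
  sorted[12] = zx8yx$7x9y7xy
sorted[12] = zx8yx$7x9y7xy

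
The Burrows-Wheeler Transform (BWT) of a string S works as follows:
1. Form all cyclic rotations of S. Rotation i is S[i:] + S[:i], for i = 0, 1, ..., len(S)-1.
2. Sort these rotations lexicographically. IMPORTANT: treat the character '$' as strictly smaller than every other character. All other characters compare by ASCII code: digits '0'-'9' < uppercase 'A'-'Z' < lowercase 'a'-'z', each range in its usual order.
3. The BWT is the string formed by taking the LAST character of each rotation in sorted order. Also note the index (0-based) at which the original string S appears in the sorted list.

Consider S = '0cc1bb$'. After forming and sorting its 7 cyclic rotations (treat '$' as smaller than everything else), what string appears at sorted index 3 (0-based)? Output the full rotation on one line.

All 7 rotations (rotation i = S[i:]+S[:i]):
  rot[0] = 0cc1bb$
  rot[1] = cc1bb$0
  rot[2] = c1bb$0c
  rot[3] = 1bb$0cc
  rot[4] = bb$0cc1
  rot[5] = b$0cc1b
  rot[6] = $0cc1bb
Sorted (with $ < everything):
  sorted[0] = $0cc1bb
  sorted[1] = 0cc1bb$
  sorted[2] = 1bb$0cc
  sorted[3] = b$0cc1b
  sorted[4] = bb$0cc1
  sorted[5] = c1bb$0c
  sorted[6] = cc1bb$0
sorted[3] = b$0cc1b

Answer: b$0cc1b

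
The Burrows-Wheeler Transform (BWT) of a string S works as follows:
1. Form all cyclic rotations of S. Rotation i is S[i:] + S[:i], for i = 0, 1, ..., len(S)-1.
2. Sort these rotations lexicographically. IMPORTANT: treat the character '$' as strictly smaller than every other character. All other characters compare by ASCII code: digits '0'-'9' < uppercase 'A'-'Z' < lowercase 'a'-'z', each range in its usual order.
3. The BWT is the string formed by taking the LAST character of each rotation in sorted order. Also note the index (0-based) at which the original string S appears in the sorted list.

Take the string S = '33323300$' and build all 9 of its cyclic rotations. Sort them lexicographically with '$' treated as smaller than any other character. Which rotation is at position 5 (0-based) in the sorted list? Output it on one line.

All 9 rotations (rotation i = S[i:]+S[:i]):
  rot[0] = 33323300$
  rot[1] = 3323300$3
  rot[2] = 323300$33
  rot[3] = 23300$333
  rot[4] = 3300$3332
  rot[5] = 300$33323
  rot[6] = 00$333233
  rot[7] = 0$3332330
  rot[8] = $33323300
Sorted (with $ < everything):
  sorted[0] = $33323300
  sorted[1] = 0$3332330
  sorted[2] = 00$333233
  sorted[3] = 23300$333
  sorted[4] = 300$33323
  sorted[5] = 323300$33
  sorted[6] = 3300$3332
  sorted[7] = 3323300$3
  sorted[8] = 33323300$
sorted[5] = 323300$33

Answer: 323300$33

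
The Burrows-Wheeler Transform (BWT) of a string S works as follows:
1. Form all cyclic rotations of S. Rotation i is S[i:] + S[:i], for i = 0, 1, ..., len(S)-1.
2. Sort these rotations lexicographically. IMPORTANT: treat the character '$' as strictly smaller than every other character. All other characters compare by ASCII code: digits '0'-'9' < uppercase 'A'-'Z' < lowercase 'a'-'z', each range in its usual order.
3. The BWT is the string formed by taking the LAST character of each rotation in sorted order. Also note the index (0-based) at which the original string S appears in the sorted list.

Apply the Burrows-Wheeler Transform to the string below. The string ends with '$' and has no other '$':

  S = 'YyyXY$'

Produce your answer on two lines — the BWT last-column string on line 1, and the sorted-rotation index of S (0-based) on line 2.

Answer: YyX$yY
3

Derivation:
All 6 rotations (rotation i = S[i:]+S[:i]):
  rot[0] = YyyXY$
  rot[1] = yyXY$Y
  rot[2] = yXY$Yy
  rot[3] = XY$Yyy
  rot[4] = Y$YyyX
  rot[5] = $YyyXY
Sorted (with $ < everything):
  sorted[0] = $YyyXY  (last char: 'Y')
  sorted[1] = XY$Yyy  (last char: 'y')
  sorted[2] = Y$YyyX  (last char: 'X')
  sorted[3] = YyyXY$  (last char: '$')
  sorted[4] = yXY$Yy  (last char: 'y')
  sorted[5] = yyXY$Y  (last char: 'Y')
Last column: YyX$yY
Original string S is at sorted index 3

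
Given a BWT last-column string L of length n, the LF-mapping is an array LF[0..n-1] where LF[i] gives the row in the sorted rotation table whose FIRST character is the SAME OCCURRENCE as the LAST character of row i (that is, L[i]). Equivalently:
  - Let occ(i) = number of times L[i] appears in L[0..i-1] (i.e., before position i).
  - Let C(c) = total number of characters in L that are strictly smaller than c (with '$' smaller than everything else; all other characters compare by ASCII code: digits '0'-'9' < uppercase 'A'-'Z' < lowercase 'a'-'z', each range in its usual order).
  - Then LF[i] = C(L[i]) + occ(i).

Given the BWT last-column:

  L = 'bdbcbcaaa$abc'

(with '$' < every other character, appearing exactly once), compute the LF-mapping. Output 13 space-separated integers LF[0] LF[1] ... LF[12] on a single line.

Answer: 5 12 6 9 7 10 1 2 3 0 4 8 11

Derivation:
Char counts: '$':1, 'a':4, 'b':4, 'c':3, 'd':1
C (first-col start): C('$')=0, C('a')=1, C('b')=5, C('c')=9, C('d')=12
L[0]='b': occ=0, LF[0]=C('b')+0=5+0=5
L[1]='d': occ=0, LF[1]=C('d')+0=12+0=12
L[2]='b': occ=1, LF[2]=C('b')+1=5+1=6
L[3]='c': occ=0, LF[3]=C('c')+0=9+0=9
L[4]='b': occ=2, LF[4]=C('b')+2=5+2=7
L[5]='c': occ=1, LF[5]=C('c')+1=9+1=10
L[6]='a': occ=0, LF[6]=C('a')+0=1+0=1
L[7]='a': occ=1, LF[7]=C('a')+1=1+1=2
L[8]='a': occ=2, LF[8]=C('a')+2=1+2=3
L[9]='$': occ=0, LF[9]=C('$')+0=0+0=0
L[10]='a': occ=3, LF[10]=C('a')+3=1+3=4
L[11]='b': occ=3, LF[11]=C('b')+3=5+3=8
L[12]='c': occ=2, LF[12]=C('c')+2=9+2=11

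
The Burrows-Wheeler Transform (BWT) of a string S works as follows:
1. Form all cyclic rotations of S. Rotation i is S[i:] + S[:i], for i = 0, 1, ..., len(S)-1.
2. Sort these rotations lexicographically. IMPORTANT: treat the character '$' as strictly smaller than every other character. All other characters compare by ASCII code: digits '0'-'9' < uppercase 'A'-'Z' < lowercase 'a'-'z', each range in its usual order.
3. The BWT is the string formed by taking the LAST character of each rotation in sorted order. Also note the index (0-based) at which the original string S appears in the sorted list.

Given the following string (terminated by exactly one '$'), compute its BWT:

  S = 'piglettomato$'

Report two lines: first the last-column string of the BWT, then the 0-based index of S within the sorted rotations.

All 13 rotations (rotation i = S[i:]+S[:i]):
  rot[0] = piglettomato$
  rot[1] = iglettomato$p
  rot[2] = glettomato$pi
  rot[3] = lettomato$pig
  rot[4] = ettomato$pigl
  rot[5] = ttomato$pigle
  rot[6] = tomato$piglet
  rot[7] = omato$piglett
  rot[8] = mato$pigletto
  rot[9] = ato$piglettom
  rot[10] = to$piglettoma
  rot[11] = o$piglettomat
  rot[12] = $piglettomato
Sorted (with $ < everything):
  sorted[0] = $piglettomato  (last char: 'o')
  sorted[1] = ato$piglettom  (last char: 'm')
  sorted[2] = ettomato$pigl  (last char: 'l')
  sorted[3] = glettomato$pi  (last char: 'i')
  sorted[4] = iglettomato$p  (last char: 'p')
  sorted[5] = lettomato$pig  (last char: 'g')
  sorted[6] = mato$pigletto  (last char: 'o')
  sorted[7] = o$piglettomat  (last char: 't')
  sorted[8] = omato$piglett  (last char: 't')
  sorted[9] = piglettomato$  (last char: '$')
  sorted[10] = to$piglettoma  (last char: 'a')
  sorted[11] = tomato$piglet  (last char: 't')
  sorted[12] = ttomato$pigle  (last char: 'e')
Last column: omlipgott$ate
Original string S is at sorted index 9

Answer: omlipgott$ate
9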